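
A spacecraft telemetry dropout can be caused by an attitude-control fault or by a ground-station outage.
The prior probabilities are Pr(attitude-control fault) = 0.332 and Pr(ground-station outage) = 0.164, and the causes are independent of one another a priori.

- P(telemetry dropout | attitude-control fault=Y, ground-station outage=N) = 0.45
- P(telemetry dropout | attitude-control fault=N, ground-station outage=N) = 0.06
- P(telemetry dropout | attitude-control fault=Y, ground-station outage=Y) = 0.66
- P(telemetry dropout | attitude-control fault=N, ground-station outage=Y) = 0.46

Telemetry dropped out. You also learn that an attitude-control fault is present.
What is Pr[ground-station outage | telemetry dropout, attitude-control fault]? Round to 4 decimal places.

Pr[ground-station outage | telemetry dropout, attitude-control fault] ≈ 0.2234

P(telemetry dropout | attitude-control fault) = 0.45·0.836 + 0.66·0.164 = 0.376200 + 0.108240 = 0.484440
The ground-station outage-present share is 0.66·0.164 = 0.108240.
P(ground-station outage | telemetry dropout, attitude-control fault) = 0.108240 / 0.484440 ≈ 0.2234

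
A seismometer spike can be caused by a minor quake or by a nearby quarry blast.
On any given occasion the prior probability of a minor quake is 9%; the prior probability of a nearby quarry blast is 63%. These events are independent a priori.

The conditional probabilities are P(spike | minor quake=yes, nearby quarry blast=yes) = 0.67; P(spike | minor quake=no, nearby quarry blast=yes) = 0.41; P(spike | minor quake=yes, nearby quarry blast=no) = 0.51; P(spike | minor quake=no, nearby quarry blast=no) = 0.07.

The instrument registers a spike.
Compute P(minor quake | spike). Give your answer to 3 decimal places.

P(minor quake | spike) ≈ 0.175

For the numerator, keep only minor quake=true terms: 0.016983 + 0.037989 = 0.054972
Normalizer over all consistent configurations: 0.07×0.91×0.37 + 0.41×0.91×0.63 + 0.51×0.09×0.37 + 0.67×0.09×0.63 = 0.313594
Posterior = 0.054972 / 0.313594 ≈ 0.175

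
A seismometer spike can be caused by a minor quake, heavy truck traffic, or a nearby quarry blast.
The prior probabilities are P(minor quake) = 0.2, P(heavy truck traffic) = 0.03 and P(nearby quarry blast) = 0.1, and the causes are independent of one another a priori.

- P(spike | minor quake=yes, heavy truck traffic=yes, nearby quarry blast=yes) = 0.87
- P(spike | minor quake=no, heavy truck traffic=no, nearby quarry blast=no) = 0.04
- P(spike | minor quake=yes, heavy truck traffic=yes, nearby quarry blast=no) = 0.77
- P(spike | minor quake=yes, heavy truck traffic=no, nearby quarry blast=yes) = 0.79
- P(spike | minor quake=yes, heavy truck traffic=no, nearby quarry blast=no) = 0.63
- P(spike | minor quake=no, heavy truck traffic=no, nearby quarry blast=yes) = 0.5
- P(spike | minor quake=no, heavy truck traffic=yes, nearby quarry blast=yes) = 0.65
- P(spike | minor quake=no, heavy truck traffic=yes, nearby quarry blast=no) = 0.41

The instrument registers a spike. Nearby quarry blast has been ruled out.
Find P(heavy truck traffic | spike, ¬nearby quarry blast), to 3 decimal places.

P(heavy truck traffic | spike, ¬nearby quarry blast) ≈ 0.086

Numerator (weight on configurations with heavy truck traffic): 0.009840 + 0.004620 = 0.014460
The normalizing constant is 0.04*0.8*0.97 + 0.41*0.8*0.03 + 0.63*0.2*0.97 + 0.77*0.2*0.03 = 0.167720
Posterior = 0.014460 / 0.167720 ≈ 0.086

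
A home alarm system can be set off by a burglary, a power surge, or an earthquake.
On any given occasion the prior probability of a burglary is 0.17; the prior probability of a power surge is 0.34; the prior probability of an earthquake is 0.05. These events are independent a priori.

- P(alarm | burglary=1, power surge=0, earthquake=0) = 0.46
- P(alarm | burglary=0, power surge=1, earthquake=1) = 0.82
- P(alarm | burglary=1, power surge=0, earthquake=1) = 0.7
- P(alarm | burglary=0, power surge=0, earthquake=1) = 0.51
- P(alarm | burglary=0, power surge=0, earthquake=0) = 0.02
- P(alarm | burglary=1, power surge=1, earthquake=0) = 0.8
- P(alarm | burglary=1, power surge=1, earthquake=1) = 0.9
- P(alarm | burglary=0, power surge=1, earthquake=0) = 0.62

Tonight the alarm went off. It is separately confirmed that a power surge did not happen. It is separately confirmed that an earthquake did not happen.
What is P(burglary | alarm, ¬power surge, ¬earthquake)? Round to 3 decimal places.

P(burglary | alarm, ¬power surge, ¬earthquake) ≈ 0.825

P(alarm | ¬power surge, ¬earthquake) = 0.02·0.83 + 0.46·0.17 = 0.016600 + 0.078200 = 0.094800
Of this, 0.078200 comes from 0.46·0.17 (the burglary=true cases).
P(burglary | alarm, ¬power surge, ¬earthquake) = 0.078200 / 0.094800 ≈ 0.825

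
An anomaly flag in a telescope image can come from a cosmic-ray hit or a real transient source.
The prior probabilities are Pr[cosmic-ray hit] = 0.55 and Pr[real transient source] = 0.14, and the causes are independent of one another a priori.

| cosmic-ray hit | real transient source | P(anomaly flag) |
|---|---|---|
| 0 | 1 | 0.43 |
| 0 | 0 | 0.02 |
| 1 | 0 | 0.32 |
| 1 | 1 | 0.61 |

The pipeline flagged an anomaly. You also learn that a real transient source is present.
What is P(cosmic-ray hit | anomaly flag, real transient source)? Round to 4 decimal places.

P(cosmic-ray hit | anomaly flag, real transient source) ≈ 0.6342

Enumerate both values of cosmic-ray hit and weight by the priors:
  P(anomaly flag | real transient source) = 0.43·0.45 + 0.61·0.55
        = 0.193500 + 0.335500 = 0.529000
Configurations with cosmic-ray hit contribute 0.335500, so
  P(cosmic-ray hit | anomaly flag, real transient source) = 0.335500 / 0.529000 ≈ 0.6342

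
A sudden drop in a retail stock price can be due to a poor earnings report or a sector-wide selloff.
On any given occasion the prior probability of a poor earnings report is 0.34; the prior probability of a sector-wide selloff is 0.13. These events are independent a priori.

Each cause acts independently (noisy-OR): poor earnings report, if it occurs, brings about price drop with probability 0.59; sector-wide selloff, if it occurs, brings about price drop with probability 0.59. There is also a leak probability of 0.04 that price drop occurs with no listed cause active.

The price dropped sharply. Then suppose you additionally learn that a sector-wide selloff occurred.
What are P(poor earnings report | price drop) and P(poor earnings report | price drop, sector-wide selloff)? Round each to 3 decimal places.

Under noisy-OR, P(price drop | causes) = 1 − (1−0.04)·∏(1−qᵢ) over the active causes.
Enumerate the 4 (poor earnings report, sector-wide selloff) configurations and weight by the priors:
  P(price drop) = 0.04×0.66×0.87 + 0.6064×0.66×0.13 + 0.6064×0.34×0.87 + 0.838624×0.34×0.13
        = 0.022968 + 0.052029 + 0.179373 + 0.037067 = 0.291437
Configurations with poor earnings report contribute 0.216440, so
  P(poor earnings report | price drop) = 0.216440 / 0.291437 ≈ 0.743

Now condition on the additional information:
Weight on poor earnings report=true, given the evidence: 0.838624·0.34 = 0.285132
The normalizing constant is 0.6064·0.66 + 0.838624·0.34 = 0.685356
P(poor earnings report | price drop, sector-wide selloff) = 0.285132/0.685356 ≈ 0.416

P(poor earnings report | price drop) ≈ 0.743; P(poor earnings report | price drop, sector-wide selloff) ≈ 0.416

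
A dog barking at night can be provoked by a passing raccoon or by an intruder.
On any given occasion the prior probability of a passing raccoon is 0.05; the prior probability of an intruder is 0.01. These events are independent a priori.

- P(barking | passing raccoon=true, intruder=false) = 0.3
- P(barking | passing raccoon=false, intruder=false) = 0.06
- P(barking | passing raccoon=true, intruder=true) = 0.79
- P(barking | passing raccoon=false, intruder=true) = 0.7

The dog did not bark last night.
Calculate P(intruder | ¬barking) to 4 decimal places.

Sum P(¬barking|·) weighted by the priors over the 4 (passing raccoon, intruder) configurations:
  P(¬barking) = 0.94·0.95·0.99 + 0.3·0.95·0.01 + 0.7·0.05·0.99 + 0.21·0.05·0.01
        = 0.884070 + 0.002850 + 0.034650 + 0.000105 = 0.921675
The terms with intruder present sum to 0.002955, so
  P(intruder | ¬barking) = 0.002955 / 0.921675 ≈ 0.0032

P(intruder | ¬barking) ≈ 0.0032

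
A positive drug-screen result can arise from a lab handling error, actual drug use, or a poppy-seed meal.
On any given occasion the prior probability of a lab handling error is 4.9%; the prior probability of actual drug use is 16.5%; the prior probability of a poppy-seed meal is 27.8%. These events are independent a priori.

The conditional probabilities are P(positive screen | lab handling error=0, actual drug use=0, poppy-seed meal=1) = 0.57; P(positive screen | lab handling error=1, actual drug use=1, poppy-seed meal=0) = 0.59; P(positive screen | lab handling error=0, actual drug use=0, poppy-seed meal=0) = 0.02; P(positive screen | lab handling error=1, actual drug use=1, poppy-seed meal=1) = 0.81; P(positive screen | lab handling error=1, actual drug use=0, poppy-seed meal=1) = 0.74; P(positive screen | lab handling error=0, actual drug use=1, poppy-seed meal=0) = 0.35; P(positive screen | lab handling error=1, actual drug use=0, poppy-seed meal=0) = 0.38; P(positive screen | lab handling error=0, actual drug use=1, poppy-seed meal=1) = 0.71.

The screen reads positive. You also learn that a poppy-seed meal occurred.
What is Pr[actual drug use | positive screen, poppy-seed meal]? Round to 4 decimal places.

Pr[actual drug use | positive screen, poppy-seed meal] ≈ 0.1963

Weight on actual drug use=true, given the evidence: 0.111410 + 0.006549 = 0.117959
Normalizer over all consistent configurations: 0.57×0.951×0.835 + 0.71×0.951×0.165 + 0.74×0.049×0.835 + 0.81×0.049×0.165 = 0.600864
P(actual drug use | positive screen, poppy-seed meal) = 0.117959/0.600864 ≈ 0.1963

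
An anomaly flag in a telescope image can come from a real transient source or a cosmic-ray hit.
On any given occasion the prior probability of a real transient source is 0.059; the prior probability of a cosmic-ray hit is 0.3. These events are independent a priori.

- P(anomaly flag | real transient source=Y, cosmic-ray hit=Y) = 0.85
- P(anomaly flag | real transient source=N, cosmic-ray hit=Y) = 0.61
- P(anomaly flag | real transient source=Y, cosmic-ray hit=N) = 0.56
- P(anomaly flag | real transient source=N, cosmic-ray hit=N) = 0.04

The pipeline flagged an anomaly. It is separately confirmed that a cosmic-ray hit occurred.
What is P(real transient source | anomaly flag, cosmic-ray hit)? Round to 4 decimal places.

P(real transient source | anomaly flag, cosmic-ray hit) ≈ 0.0803

By total probability over both values of real transient source:
  P(anomaly flag | cosmic-ray hit) = 0.61*0.941 + 0.85*0.059
        = 0.574010 + 0.050150 = 0.624160
The terms with real transient source present sum to 0.050150, so
  P(real transient source | anomaly flag, cosmic-ray hit) = 0.050150 / 0.624160 ≈ 0.0803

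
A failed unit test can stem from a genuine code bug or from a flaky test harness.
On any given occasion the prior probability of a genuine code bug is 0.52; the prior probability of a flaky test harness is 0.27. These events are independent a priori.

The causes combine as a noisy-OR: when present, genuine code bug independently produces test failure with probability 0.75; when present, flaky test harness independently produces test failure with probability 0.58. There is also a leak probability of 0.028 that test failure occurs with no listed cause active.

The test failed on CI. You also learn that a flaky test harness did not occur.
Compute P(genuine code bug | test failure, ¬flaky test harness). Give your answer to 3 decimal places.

P(genuine code bug | test failure, ¬flaky test harness) ≈ 0.967

Under noisy-OR, P(test failure | causes) = 1 − (1−0.028)·∏(1−qᵢ) over the active causes.
P(test failure | ¬flaky test harness) = 0.028*0.48 + 0.757*0.52 = 0.013440 + 0.393640 = 0.407080
Restricting to configurations with genuine code bug present: 0.757*0.52 = 0.393640.
Hence the posterior is 0.393640/0.407080 ≈ 0.967.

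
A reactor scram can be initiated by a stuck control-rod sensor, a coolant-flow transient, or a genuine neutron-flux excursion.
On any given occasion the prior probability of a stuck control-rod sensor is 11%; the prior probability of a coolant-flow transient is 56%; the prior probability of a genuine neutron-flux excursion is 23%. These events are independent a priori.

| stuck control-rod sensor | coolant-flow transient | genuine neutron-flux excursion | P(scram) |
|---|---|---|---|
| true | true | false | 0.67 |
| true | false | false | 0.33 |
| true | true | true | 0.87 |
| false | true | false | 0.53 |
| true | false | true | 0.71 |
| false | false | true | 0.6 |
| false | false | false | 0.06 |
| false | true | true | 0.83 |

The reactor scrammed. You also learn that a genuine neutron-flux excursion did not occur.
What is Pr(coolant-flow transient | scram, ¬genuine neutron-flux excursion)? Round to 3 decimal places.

By total probability over the 4 (stuck control-rod sensor, coolant-flow transient) configurations:
  P(scram | ¬genuine neutron-flux excursion) = 0.06*0.89*0.44 + 0.53*0.89*0.56 + 0.33*0.11*0.44 + 0.67*0.11*0.56
        = 0.023496 + 0.264152 + 0.015972 + 0.041272 = 0.344892
Configurations with coolant-flow transient contribute 0.305424, so
  P(coolant-flow transient | scram, ¬genuine neutron-flux excursion) = 0.305424 / 0.344892 ≈ 0.886

Pr(coolant-flow transient | scram, ¬genuine neutron-flux excursion) ≈ 0.886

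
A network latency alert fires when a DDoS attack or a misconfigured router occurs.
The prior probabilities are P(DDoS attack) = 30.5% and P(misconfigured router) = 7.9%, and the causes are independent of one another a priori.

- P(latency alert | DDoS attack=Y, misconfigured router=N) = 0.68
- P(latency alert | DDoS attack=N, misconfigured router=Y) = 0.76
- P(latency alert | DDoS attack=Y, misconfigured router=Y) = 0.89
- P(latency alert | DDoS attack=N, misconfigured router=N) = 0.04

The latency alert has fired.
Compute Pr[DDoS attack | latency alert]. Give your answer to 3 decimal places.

Pr[DDoS attack | latency alert] ≈ 0.759

Sum P(latency alert|·) weighted by the priors over the 4 (DDoS attack, misconfigured router) configurations:
  P(latency alert) = 0.04*0.695*0.921 + 0.76*0.695*0.079 + 0.68*0.305*0.921 + 0.89*0.305*0.079
        = 0.025604 + 0.041728 + 0.191015 + 0.021445 = 0.279792
Configurations with DDoS attack contribute 0.212460, so
  P(DDoS attack | latency alert) = 0.212460 / 0.279792 ≈ 0.759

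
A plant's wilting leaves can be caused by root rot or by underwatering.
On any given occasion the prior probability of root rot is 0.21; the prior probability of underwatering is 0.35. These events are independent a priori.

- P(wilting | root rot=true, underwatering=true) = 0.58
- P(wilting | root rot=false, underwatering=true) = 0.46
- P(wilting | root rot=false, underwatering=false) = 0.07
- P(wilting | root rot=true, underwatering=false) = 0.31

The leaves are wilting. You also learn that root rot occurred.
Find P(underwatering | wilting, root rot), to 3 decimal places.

P(underwatering | wilting, root rot) ≈ 0.502

P(wilting | root rot) = 0.31·0.65 + 0.58·0.35 = 0.201500 + 0.203000 = 0.404500
Restricting to configurations with underwatering present: 0.58·0.35 = 0.203000.
P(underwatering | wilting, root rot) = 0.203000 / 0.404500 ≈ 0.502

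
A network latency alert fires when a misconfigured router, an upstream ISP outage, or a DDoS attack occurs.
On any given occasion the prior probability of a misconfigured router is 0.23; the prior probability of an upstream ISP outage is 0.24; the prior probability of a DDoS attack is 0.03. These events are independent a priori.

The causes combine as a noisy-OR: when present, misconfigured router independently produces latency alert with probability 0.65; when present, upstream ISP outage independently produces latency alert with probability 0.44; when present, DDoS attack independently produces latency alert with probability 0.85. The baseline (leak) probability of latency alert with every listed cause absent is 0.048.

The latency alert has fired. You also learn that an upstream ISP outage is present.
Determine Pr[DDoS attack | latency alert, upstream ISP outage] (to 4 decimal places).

Under noisy-OR, P(latency alert | causes) = 1 − (1−0.048)·∏(1−qᵢ) over the active causes.
For the numerator, keep only DDoS attack=true terms: 0.021253 + 0.006707 = 0.027960
Denominator P(latency alert | upstream ISP outage): 0.46688·0.77·0.97 + 0.920032·0.77·0.03 + 0.813408·0.23·0.97 + 0.972011·0.23·0.03 = 0.558144
P(DDoS attack | latency alert, upstream ISP outage) = 0.027960/0.558144 ≈ 0.0501

Pr[DDoS attack | latency alert, upstream ISP outage] ≈ 0.0501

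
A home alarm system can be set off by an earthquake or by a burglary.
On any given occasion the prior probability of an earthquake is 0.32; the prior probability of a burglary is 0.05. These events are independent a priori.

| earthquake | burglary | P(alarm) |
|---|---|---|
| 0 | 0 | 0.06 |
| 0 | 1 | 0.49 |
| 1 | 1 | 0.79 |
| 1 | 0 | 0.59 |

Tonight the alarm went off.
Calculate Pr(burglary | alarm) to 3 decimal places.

Pr(burglary | alarm) ≈ 0.118

Enumerate the 4 (earthquake, burglary) configurations and weight by the priors:
  P(alarm) = 0.06*0.68*0.95 + 0.49*0.68*0.05 + 0.59*0.32*0.95 + 0.79*0.32*0.05
        = 0.038760 + 0.016660 + 0.179360 + 0.012640 = 0.247420
Keeping only the burglary-present terms gives 0.029300, so
  P(burglary | alarm) = 0.029300 / 0.247420 ≈ 0.118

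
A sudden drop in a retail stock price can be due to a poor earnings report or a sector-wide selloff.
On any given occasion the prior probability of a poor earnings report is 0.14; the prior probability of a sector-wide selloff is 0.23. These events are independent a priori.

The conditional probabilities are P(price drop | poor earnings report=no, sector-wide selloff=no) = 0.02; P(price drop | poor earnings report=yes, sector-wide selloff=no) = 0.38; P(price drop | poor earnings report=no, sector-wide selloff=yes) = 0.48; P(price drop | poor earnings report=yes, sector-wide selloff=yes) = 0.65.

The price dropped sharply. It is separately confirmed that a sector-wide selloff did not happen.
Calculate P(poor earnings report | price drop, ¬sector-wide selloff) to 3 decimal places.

P(price drop | ¬sector-wide selloff) = 0.02·0.86 + 0.38·0.14 = 0.017200 + 0.053200 = 0.070400
Restricting to configurations with poor earnings report present: 0.38·0.14 = 0.053200.
P(poor earnings report | price drop, ¬sector-wide selloff) = 0.053200 / 0.070400 ≈ 0.756

P(poor earnings report | price drop, ¬sector-wide selloff) ≈ 0.756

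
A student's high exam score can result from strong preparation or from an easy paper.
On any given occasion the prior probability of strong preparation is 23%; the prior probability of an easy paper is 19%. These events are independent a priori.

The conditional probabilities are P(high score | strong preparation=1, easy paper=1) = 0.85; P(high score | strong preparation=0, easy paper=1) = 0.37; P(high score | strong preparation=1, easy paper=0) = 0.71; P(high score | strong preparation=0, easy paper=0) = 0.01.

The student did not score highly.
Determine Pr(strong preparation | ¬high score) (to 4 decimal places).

Pr(strong preparation | ¬high score) ≈ 0.0787

P(¬high score) = 0.99·0.77·0.81 + 0.63·0.77·0.19 + 0.29·0.23·0.81 + 0.15·0.23·0.19 = 0.617463 + 0.092169 + 0.054027 + 0.006555 = 0.770214
Restricting to configurations with strong preparation present: 0.054027 + 0.006555 = 0.060582.
So P(strong preparation | ¬high score) = 0.060582/0.770214 ≈ 0.0787.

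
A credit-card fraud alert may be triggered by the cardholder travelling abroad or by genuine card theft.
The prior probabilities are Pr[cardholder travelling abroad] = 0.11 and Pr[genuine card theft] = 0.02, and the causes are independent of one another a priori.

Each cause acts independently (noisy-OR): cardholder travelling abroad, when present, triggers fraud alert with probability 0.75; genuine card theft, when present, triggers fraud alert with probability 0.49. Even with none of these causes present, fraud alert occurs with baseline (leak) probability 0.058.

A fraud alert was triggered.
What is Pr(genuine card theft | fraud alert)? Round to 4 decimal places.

Pr(genuine card theft | fraud alert) ≈ 0.0776

Under noisy-OR, P(fraud alert | causes) = 1 − (1−0.058)·∏(1−qᵢ) over the active causes.
P(fraud alert) = 0.058×0.89×0.98 + 0.51958×0.89×0.02 + 0.7645×0.11×0.98 + 0.879895×0.11×0.02 = 0.050588 + 0.009249 + 0.082413 + 0.001936 = 0.144186
Of this, 0.011185 comes from 0.009249 + 0.001936 (the genuine card theft=true cases).
Hence the posterior is 0.011185/0.144186 ≈ 0.0776.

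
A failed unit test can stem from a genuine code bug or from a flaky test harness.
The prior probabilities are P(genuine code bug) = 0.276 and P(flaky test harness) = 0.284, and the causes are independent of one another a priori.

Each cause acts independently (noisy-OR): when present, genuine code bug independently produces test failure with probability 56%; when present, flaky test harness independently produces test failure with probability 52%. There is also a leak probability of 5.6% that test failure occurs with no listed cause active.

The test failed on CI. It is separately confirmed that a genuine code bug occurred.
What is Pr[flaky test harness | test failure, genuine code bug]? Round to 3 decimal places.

Pr[flaky test harness | test failure, genuine code bug] ≈ 0.352

Under noisy-OR, P(test failure | causes) = 1 − (1−0.056)·∏(1−qᵢ) over the active causes.
P(test failure | genuine code bug) = 0.58464×0.716 + 0.800627×0.284 = 0.418602 + 0.227378 = 0.645980
The flaky test harness-present share is 0.800627×0.284 = 0.227378.
Hence the posterior is 0.227378/0.645980 ≈ 0.352.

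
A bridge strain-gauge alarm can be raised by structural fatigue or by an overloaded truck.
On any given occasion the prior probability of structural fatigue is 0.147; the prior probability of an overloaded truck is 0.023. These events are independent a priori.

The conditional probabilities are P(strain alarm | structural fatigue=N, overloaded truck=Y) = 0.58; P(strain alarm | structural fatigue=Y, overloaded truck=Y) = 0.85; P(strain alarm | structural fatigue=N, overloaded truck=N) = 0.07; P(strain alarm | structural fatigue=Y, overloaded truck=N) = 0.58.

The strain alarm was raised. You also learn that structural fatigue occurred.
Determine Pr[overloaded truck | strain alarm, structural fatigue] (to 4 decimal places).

P(strain alarm | structural fatigue) = 0.58×0.977 + 0.85×0.023 = 0.566660 + 0.019550 = 0.586210
Restricting to configurations with overloaded truck present: 0.85×0.023 = 0.019550.
Hence the posterior is 0.019550/0.586210 ≈ 0.0333.

Pr[overloaded truck | strain alarm, structural fatigue] ≈ 0.0333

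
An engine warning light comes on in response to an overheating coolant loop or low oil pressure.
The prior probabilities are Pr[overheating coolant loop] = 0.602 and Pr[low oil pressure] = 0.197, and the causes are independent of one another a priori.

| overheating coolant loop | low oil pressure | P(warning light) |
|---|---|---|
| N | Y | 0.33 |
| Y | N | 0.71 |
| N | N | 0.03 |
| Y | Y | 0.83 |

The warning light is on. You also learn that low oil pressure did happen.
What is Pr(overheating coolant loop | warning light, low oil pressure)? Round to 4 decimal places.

Pr(overheating coolant loop | warning light, low oil pressure) ≈ 0.7919

For the numerator, keep only overheating coolant loop=true terms: 0.83*0.602 = 0.499660
Denominator P(warning light | low oil pressure): 0.33*0.398 + 0.83*0.602 = 0.631000
P(overheating coolant loop | warning light, low oil pressure) = 0.499660/0.631000 ≈ 0.7919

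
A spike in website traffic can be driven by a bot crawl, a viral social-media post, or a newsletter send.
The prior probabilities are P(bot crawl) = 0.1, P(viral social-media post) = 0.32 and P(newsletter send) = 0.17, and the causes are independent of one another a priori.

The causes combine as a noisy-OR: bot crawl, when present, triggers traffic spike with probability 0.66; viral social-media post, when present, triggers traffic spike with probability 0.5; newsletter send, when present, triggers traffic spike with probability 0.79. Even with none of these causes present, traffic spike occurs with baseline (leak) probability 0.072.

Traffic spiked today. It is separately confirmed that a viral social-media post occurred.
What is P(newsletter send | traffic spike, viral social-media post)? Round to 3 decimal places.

P(newsletter send | traffic spike, viral social-media post) ≈ 0.247

Under noisy-OR, P(traffic spike | causes) = 1 − (1−0.072)·∏(1−qᵢ) over the active causes.
Weight on newsletter send=true, given the evidence: 0.138092 + 0.016437 = 0.154529
Normalizer over all consistent configurations: 0.536×0.9×0.83 + 0.90256×0.9×0.17 + 0.84224×0.1×0.83 + 0.96687×0.1×0.17 = 0.624827
Posterior = 0.154529 / 0.624827 ≈ 0.247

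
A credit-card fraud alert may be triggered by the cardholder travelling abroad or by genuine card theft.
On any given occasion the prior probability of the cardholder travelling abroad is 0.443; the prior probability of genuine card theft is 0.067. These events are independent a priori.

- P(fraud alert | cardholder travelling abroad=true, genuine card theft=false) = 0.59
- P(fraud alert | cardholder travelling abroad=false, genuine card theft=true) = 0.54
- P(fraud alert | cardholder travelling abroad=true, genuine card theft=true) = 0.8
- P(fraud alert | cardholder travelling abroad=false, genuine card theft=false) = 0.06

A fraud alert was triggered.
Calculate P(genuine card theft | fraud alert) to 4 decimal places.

For the numerator, keep only genuine card theft=true terms: 0.020152 + 0.023745 = 0.043897
Normalizer over all consistent configurations: 0.06*0.557*0.933 + 0.54*0.557*0.067 + 0.59*0.443*0.933 + 0.8*0.443*0.067 = 0.318936
Posterior = 0.043897 / 0.318936 ≈ 0.1376

P(genuine card theft | fraud alert) ≈ 0.1376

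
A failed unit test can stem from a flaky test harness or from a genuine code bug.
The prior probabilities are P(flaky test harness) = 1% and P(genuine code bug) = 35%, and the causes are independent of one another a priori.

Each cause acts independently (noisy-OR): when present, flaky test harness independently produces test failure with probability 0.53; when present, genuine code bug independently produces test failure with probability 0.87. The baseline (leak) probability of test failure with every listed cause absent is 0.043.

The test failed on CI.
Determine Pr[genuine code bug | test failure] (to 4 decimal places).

Under noisy-OR, P(test failure | causes) = 1 − (1−0.043)·∏(1−qᵢ) over the active causes.
Weight on genuine code bug=true, given the evidence: 0.303392 + 0.003295 = 0.306687
The normalizing constant is 0.043*0.99*0.65 + 0.87559*0.99*0.35 + 0.55021*0.01*0.65 + 0.941527*0.01*0.35 = 0.337933
P(genuine code bug | test failure) = 0.306687/0.337933 ≈ 0.9075

Pr[genuine code bug | test failure] ≈ 0.9075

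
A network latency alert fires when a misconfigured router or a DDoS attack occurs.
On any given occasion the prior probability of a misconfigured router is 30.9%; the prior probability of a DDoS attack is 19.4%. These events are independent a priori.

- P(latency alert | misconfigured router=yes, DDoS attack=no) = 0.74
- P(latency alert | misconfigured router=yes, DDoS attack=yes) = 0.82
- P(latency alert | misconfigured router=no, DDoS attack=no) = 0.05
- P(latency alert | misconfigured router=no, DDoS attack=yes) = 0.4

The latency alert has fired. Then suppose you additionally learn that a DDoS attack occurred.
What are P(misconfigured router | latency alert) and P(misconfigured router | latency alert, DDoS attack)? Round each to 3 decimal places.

P(misconfigured router | latency alert) ≈ 0.741; P(misconfigured router | latency alert, DDoS attack) ≈ 0.478

Enumerate the 4 (misconfigured router, DDoS attack) configurations and weight by the priors:
  P(latency alert) = 0.05·0.691·0.806 + 0.4·0.691·0.194 + 0.74·0.309·0.806 + 0.82·0.309·0.194
        = 0.027847 + 0.053622 + 0.184300 + 0.049156 = 0.314925
Keeping only the misconfigured router-present terms gives 0.233456, so
  P(misconfigured router | latency alert) = 0.233456 / 0.314925 ≈ 0.741

Now condition on the additional information:
Sum P(latency alert|·) weighted by the priors over both values of misconfigured router:
  P(latency alert | DDoS attack) = 0.4×0.691 + 0.82×0.309
        = 0.276400 + 0.253380 = 0.529780
The terms with misconfigured router present sum to 0.253380, so
  P(misconfigured router | latency alert, DDoS attack) = 0.253380 / 0.529780 ≈ 0.478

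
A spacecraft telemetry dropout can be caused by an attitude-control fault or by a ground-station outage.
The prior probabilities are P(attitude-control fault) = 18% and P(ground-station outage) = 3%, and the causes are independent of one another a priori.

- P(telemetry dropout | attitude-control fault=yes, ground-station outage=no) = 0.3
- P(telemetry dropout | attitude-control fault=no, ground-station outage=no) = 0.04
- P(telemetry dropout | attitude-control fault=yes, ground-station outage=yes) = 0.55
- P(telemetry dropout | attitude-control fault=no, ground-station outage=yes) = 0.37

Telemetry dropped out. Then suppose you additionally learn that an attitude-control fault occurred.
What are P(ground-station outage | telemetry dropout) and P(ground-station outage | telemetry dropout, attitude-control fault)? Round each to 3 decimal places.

P(ground-station outage | telemetry dropout) ≈ 0.125; P(ground-station outage | telemetry dropout, attitude-control fault) ≈ 0.054

For the numerator, keep only ground-station outage=true terms: 0.009102 + 0.002970 = 0.012072
Normalizer over all consistent configurations: 0.04×0.82×0.97 + 0.37×0.82×0.03 + 0.3×0.18×0.97 + 0.55×0.18×0.03 = 0.096268
P(ground-station outage | telemetry dropout) = 0.012072/0.096268 ≈ 0.125

With the extra evidence:
P(telemetry dropout | attitude-control fault) = 0.3·0.97 + 0.55·0.03 = 0.291000 + 0.016500 = 0.307500
Restricting to configurations with ground-station outage present: 0.55·0.03 = 0.016500.
So P(ground-station outage | telemetry dropout, attitude-control fault) = 0.016500/0.307500 ≈ 0.054.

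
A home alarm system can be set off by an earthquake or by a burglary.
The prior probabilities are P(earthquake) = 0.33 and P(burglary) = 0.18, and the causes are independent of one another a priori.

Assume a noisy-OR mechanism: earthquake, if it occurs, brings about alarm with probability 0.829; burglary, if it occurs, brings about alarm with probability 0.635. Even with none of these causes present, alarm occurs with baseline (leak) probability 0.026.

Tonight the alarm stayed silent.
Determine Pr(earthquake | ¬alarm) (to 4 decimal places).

Pr(earthquake | ¬alarm) ≈ 0.0777

Under noisy-OR, P(alarm | causes) = 1 − (1−0.026)·∏(1−qᵢ) over the active causes.
Weight on earthquake=true, given the evidence: 0.045070 + 0.003611 = 0.048681
Normalizer over all consistent configurations: 0.974*0.67*0.82 + 0.35551*0.67*0.18 + 0.166554*0.33*0.82 + 0.060792*0.33*0.18 = 0.626672
Posterior = 0.048681 / 0.626672 ≈ 0.0777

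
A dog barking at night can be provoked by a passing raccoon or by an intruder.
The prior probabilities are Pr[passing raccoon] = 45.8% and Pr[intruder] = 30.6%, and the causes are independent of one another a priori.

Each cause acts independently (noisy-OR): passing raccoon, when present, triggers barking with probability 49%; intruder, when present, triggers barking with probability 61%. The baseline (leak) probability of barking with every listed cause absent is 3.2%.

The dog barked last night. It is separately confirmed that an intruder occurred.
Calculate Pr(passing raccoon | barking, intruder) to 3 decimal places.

Under noisy-OR, P(barking | causes) = 1 − (1−0.032)·∏(1−qᵢ) over the active causes.
Weight on passing raccoon=true, given the evidence: 0.807465*0.458 = 0.369819
Denominator P(barking | intruder): 0.62248*0.542 + 0.807465*0.458 = 0.707203
P(passing raccoon | barking, intruder) = 0.369819/0.707203 ≈ 0.523

Pr(passing raccoon | barking, intruder) ≈ 0.523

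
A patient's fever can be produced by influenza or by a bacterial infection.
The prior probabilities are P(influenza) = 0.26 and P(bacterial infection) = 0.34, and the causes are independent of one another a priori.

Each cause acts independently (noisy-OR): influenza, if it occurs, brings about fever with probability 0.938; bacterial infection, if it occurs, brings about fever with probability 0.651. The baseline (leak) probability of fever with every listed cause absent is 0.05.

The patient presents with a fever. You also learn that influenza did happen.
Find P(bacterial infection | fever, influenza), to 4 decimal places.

Under noisy-OR, P(fever | causes) = 1 − (1−0.05)·∏(1−qᵢ) over the active causes.
Sum P(fever|·) weighted by the priors over both values of bacterial infection:
  P(fever | influenza) = 0.9411·0.66 + 0.979444·0.34
        = 0.621126 + 0.333011 = 0.954137
Configurations with bacterial infection contribute 0.333011, so
  P(bacterial infection | fever, influenza) = 0.333011 / 0.954137 ≈ 0.3490

P(bacterial infection | fever, influenza) ≈ 0.3490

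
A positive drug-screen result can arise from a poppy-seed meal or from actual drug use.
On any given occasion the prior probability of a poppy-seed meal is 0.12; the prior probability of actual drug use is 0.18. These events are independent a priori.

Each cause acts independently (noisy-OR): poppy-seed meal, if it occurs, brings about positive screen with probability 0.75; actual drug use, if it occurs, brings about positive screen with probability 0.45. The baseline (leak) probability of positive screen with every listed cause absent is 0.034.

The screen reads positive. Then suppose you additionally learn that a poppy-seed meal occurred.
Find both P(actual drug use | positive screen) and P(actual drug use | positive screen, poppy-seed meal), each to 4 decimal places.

P(actual drug use | positive screen) ≈ 0.4839; P(actual drug use | positive screen, poppy-seed meal) ≈ 0.2006

Under noisy-OR, P(positive screen | causes) = 1 − (1−0.034)·∏(1−qᵢ) over the active causes.
Sum P(positive screen|·) weighted by the priors over the 4 (poppy-seed meal, actual drug use) configurations:
  P(positive screen) = 0.034×0.88×0.82 + 0.4687×0.88×0.18 + 0.7585×0.12×0.82 + 0.867175×0.12×0.18
        = 0.024534 + 0.074242 + 0.074636 + 0.018731 = 0.192143
Keeping only the actual drug use-present terms gives 0.092973, so
  P(actual drug use | positive screen) = 0.092973 / 0.192143 ≈ 0.4839

Now condition on the additional information:
Enumerate both values of actual drug use and weight by the priors:
  P(positive screen | poppy-seed meal) = 0.7585*0.82 + 0.867175*0.18
        = 0.621970 + 0.156091 = 0.778061
Configurations with actual drug use contribute 0.156091, so
  P(actual drug use | positive screen, poppy-seed meal) = 0.156091 / 0.778061 ≈ 0.2006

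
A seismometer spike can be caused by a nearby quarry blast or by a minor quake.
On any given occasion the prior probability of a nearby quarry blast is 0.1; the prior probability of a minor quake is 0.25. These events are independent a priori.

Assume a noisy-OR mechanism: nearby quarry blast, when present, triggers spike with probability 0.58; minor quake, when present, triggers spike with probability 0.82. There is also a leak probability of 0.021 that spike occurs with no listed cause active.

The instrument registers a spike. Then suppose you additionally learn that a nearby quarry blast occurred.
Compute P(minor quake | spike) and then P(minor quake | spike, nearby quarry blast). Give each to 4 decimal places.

P(minor quake | spike) ≈ 0.7814; P(minor quake | spike, nearby quarry blast) ≈ 0.3439

Under noisy-OR, P(spike | causes) = 1 − (1−0.021)·∏(1−qᵢ) over the active causes.
Weight on minor quake=true, given the evidence: 0.185351 + 0.023150 = 0.208501
Denominator P(spike): 0.021·0.9·0.75 + 0.82378·0.9·0.25 + 0.58882·0.1·0.75 + 0.925988·0.1·0.25 = 0.266838
Posterior = 0.208501 / 0.266838 ≈ 0.7814

With the extra evidence:
By total probability over both values of minor quake:
  P(spike | nearby quarry blast) = 0.58882×0.75 + 0.925988×0.25
        = 0.441615 + 0.231497 = 0.673112
The terms with minor quake present sum to 0.231497, so
  P(minor quake | spike, nearby quarry blast) = 0.231497 / 0.673112 ≈ 0.3439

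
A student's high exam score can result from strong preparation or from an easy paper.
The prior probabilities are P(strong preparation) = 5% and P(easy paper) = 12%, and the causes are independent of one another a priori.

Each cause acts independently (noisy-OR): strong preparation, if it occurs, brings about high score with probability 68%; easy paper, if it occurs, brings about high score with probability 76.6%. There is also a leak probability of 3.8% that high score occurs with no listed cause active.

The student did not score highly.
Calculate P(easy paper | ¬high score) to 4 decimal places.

P(easy paper | ¬high score) ≈ 0.0309

Under noisy-OR, P(high score | causes) = 1 − (1−0.038)·∏(1−qᵢ) over the active causes.
P(¬high score) = 0.962*0.95*0.88 + 0.225108*0.95*0.12 + 0.30784*0.05*0.88 + 0.072035*0.05*0.12 = 0.804232 + 0.025662 + 0.013545 + 0.000432 = 0.843871
Restricting to configurations with easy paper present: 0.025662 + 0.000432 = 0.026094.
P(easy paper | ¬high score) = 0.026094 / 0.843871 ≈ 0.0309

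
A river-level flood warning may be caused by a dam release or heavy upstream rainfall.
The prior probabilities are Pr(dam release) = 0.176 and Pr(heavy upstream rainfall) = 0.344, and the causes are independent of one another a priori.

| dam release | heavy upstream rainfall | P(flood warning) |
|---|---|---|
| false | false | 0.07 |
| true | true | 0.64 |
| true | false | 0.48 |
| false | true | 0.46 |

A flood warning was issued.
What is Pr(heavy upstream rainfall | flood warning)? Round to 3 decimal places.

Pr(heavy upstream rainfall | flood warning) ≈ 0.645

For the numerator, keep only heavy upstream rainfall=true terms: 0.130390 + 0.038748 = 0.169138
The normalizing constant is 0.07×0.824×0.656 + 0.46×0.824×0.344 + 0.48×0.176×0.656 + 0.64×0.176×0.344 = 0.262395
Posterior = 0.169138 / 0.262395 ≈ 0.645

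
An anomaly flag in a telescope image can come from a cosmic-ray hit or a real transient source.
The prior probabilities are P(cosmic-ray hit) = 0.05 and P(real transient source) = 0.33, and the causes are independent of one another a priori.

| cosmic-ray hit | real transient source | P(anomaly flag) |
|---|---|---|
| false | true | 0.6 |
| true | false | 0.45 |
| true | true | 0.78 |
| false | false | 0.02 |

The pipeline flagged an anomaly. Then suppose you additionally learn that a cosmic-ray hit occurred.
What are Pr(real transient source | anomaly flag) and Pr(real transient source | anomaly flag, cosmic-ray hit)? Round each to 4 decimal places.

For the numerator, keep only real transient source=true terms: 0.188100 + 0.012870 = 0.200970
The normalizing constant is 0.02*0.95*0.67 + 0.6*0.95*0.33 + 0.45*0.05*0.67 + 0.78*0.05*0.33 = 0.228775
P(real transient source | anomaly flag) = 0.200970/0.228775 ≈ 0.8785

Now also conditioning on cosmic-ray hit=true:
P(anomaly flag | cosmic-ray hit) = 0.45×0.67 + 0.78×0.33 = 0.301500 + 0.257400 = 0.558900
Of this, 0.257400 comes from 0.78×0.33 (the real transient source=true cases).
Hence the posterior is 0.257400/0.558900 ≈ 0.4605.
Conditioning on cosmic-ray hit lowers the posterior on real transient source: the classic explaining-away effect in a common-effect structure.

Pr(real transient source | anomaly flag) ≈ 0.8785; Pr(real transient source | anomaly flag, cosmic-ray hit) ≈ 0.4605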